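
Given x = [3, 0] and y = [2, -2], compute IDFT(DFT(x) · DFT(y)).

(x ⊛ y)[n] = Σ(m=0 to 1) x[m] · y[(n-m) mod 2]

Computing each output sample:
(x ⊛ y)[0] = 6
(x ⊛ y)[1] = -6

x ⊛ y = [6, -6]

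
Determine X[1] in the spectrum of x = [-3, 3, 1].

X[1] = Σ(n=0 to 2) x[n] · ω_3^(1n) where ω_3 = e^(-2πi/3)
= (-3)·ω_3^0 + (3)·ω_3^1 + (1)·ω_3^2

X[1] = -5.0000-1.7321i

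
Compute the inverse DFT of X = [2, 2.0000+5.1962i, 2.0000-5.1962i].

x[n] = (1/3) Σ(k=0 to 2) X[k] · e^(2πikn/3)

Computing each x[n]:
x[0] = 2
x[1] = -3
x[2] = 3

x = [2, -3, 3]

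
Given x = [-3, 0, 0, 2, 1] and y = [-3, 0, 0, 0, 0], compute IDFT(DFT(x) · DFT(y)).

(x ⊛ y)[n] = Σ(m=0 to 4) x[m] · y[(n-m) mod 5]

Computing each output sample:
(x ⊛ y)[0] = 9
(x ⊛ y)[1] = 0
(x ⊛ y)[2] = 0
(x ⊛ y)[3] = -6
(x ⊛ y)[4] = -3

x ⊛ y = [9, 0, 0, -6, -3]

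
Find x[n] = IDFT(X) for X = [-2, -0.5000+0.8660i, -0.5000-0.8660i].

x[n] = (1/3) Σ(k=0 to 2) X[k] · e^(2πikn/3)

Computing each x[n]:
x[0] = -1
x[1] = -1
x[2] = 0

x = [-1, -1, 0]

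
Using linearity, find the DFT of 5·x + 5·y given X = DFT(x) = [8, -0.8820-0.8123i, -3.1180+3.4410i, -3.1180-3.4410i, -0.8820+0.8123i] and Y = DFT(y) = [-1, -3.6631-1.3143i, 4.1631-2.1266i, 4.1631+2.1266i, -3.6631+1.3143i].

By linearity: DFT(5x + 5y) = 5·DFT(x) + 5·DFT(y)
= 5·[8, -0.8820-0.8123i, -3.1180+3.4410i, -3.1180-3.4410i, -0.8820+0.8123i] + 5·[-1, -3.6631-1.3143i, 4.1631-2.1266i, 4.1631+2.1266i, -3.6631+1.3143i]

Computing element-wise:
Z[0] = 5·(8) + 5·(-1) = 35
Z[1] = 5·(-0.8820-0.8123i) + 5·(-3.6631-1.3143i) = -22.7255-10.6330i
Z[2] = 5·(-3.1180+3.4410i) + 5·(4.1631-2.1266i) = 5.2255+6.5720i
Z[3] = 5·(-3.1180-3.4410i) + 5·(4.1631+2.1266i) = 5.2255-6.5720i
Z[4] = 5·(-0.8820+0.8123i) + 5·(-3.6631+1.3143i) = -22.7255+10.6330i

DFT(5x + 5y) = 5·X + 5·Y = [35, -22.7255-10.6330i, 5.2255+6.5720i, 5.2255-6.5720i, -22.7255+10.6330i]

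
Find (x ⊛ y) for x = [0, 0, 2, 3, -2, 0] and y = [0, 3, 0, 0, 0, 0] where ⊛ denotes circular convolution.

(x ⊛ y)[n] = Σ(m=0 to 5) x[m] · y[(n-m) mod 6]

Computing each output sample:
(x ⊛ y)[0] = 0
(x ⊛ y)[1] = 0
(x ⊛ y)[2] = 0
(x ⊛ y)[3] = 6
(x ⊛ y)[4] = 9
(x ⊛ y)[5] = -6

x ⊛ y = [0, 0, 0, 6, 9, -6]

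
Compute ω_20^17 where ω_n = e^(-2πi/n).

ω_20^17 = e^(-2πi·17/20)
= cos(-2π·17/20) + i·sin(-2π·17/20)
= cos(-34π/20) + i·sin(-34π/20)

ω_20^17 = cos(-34π/20) + i·sin(-34π/20) = 0.5878+0.8090i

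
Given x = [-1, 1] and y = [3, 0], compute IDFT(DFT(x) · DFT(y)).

(x ⊛ y)[n] = Σ(m=0 to 1) x[m] · y[(n-m) mod 2]

Computing each output sample:
(x ⊛ y)[0] = -3
(x ⊛ y)[1] = 3

x ⊛ y = [-3, 3]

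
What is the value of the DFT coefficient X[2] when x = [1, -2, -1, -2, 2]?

X[2] = Σ(n=0 to 4) x[n] · ω_5^(2n) where ω_5 = e^(-2πi/5)
= (1)·ω_5^0 + (-2)·ω_5^2 + (-1)·ω_5^4 + (-2)·ω_5^6 + (2)·ω_5^8

X[2] = 0.0729+3.3022i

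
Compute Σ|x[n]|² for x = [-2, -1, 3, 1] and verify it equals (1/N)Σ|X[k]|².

Time domain:
Σ|x[n]|² = |-2|² + |-1|² + |3|² + |1|² = 15.0000

Frequency domain:
(1/4)Σ|X[k]|² = (1/4)(|1|² + |-5+2i|² + |1|² + |-5-2i|²) = (1/4)·60.0000 = 15.0000

Both sides agree, confirming Parseval's theorem.

Σ|x[n]|² = (1/N)Σ|X[k]|² = 15.0000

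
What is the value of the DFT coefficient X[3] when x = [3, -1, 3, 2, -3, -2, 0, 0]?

X[3] = Σ(n=0 to 7) x[n] · ω_8^(3n) where ω_8 = e^(-2πi/8)
= (3)·ω_8^0 + (-1)·ω_8^3 + (3)·ω_8^6 + (2)·ω_8^9 + (-3)·ω_8^12 + (-2)·ω_8^15 + (0)·ω_8^18 + (0)·ω_8^21

X[3] = 6.7071+0.8787i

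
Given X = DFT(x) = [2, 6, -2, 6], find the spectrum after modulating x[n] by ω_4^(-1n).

Modulation property: DFT(ω_4^(-1n)·x[n]) = X[(k-1) mod 4], so circularly shift X by 1 positions.

X[k-1] = [6, 2, 6, -2]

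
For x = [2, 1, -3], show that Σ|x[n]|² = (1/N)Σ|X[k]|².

Time domain:
Σ|x[n]|² = |2|² + |1|² + |-3|² = 14.0000

Frequency domain:
(1/3)Σ|X[k]|² = (1/3)(|0|² + |3.0000-3.4641i|² + |3.0000+3.4641i|²) = (1/3)·42.0000 = 14.0000

Both sides agree, confirming Parseval's theorem.

Σ|x[n]|² = (1/N)Σ|X[k]|² = 14.0000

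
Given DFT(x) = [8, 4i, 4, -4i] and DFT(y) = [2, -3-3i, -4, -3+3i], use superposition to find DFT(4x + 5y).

By linearity: DFT(4x + 5y) = 4·DFT(x) + 5·DFT(y)
= 4·[8, 4i, 4, -4i] + 5·[2, -3-3i, -4, -3+3i]

Computing element-wise:
Z[0] = 4·(8) + 5·(2) = 42
Z[1] = 4·(4i) + 5·(-3-3i) = -15+1i
Z[2] = 4·(4) + 5·(-4) = -4
Z[3] = 4·(-4i) + 5·(-3+3i) = -15-1i

DFT(4x + 5y) = 4·X + 5·Y = [42, -15+1i, -4, -15-1i]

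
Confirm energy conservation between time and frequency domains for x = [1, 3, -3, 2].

Time domain:
Σ|x[n]|² = |1|² + |3|² + |-3|² + |2|² = 23.0000

Frequency domain:
(1/4)Σ|X[k]|² = (1/4)(|3|² + |4-1i|² + |-7|² + |4+1i|²) = (1/4)·92.0000 = 23.0000

Both sides agree, confirming Parseval's theorem.

Σ|x[n]|² = (1/N)Σ|X[k]|² = 23.0000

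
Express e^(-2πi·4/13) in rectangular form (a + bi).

ω_13^4 = e^(-2πi·4/13)
= cos(-2π·4/13) + i·sin(-2π·4/13)
= cos(-8π/13) + i·sin(-8π/13)

ω_13^4 = cos(-8π/13) + i·sin(-8π/13) = -0.3546-0.9350i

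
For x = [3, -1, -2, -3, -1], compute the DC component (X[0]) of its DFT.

X[0] = Σ(n=0 to 4) x[n] · ω_5^0 = Σ x[n]
= (3) + (-1) + (-2) + (-3) + (-1)

X[0] = -4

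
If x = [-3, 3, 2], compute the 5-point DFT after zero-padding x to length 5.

Original 3-point DFT: [2, -5.5000-0.8660i, -5.5000+0.8660i]
Zero-padded 5-point DFT provides frequency interpolation.

DFT_5([x, 0, ...]) = [2, -3.6910-4.0287i, -4.8090+0.1388i, -4.8090-0.1388i, -3.6910+4.0287i]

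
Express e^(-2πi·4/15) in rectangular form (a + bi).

ω_15^4 = e^(-2πi·4/15)
= cos(-2π·4/15) + i·sin(-2π·4/15)
= cos(-8π/15) + i·sin(-8π/15)

ω_15^4 = cos(-8π/15) + i·sin(-8π/15) = -0.1045-0.9945i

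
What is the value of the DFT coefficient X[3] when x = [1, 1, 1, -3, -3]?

X[3] = Σ(n=0 to 4) x[n] · ω_5^(3n) where ω_5 = e^(-2πi/5)
= (1)·ω_5^0 + (1)·ω_5^3 + (1)·ω_5^6 + (-3)·ω_5^9 + (-3)·ω_5^12

X[3] = 2.0000-1.4531i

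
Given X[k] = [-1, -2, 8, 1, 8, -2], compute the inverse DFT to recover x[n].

x[n] = (1/6) Σ(k=0 to 5) X[k] · e^(2πikn/6)

Computing each x[n]:
x[0] = 2
x[1] = -2
x[2] = -1
x[3] = 3
x[4] = -1
x[5] = -2

x = [2, -2, -1, 3, -1, -2]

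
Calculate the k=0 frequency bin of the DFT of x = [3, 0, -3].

X[0] = Σ(n=0 to 2) x[n] · ω_3^0 = Σ x[n]
= (3) + (0) + (-3)

X[0] = 0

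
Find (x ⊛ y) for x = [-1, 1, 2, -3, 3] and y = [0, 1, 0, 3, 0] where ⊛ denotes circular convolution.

(x ⊛ y)[n] = Σ(m=0 to 4) x[m] · y[(n-m) mod 5]

Computing each output sample:
(x ⊛ y)[0] = 9
(x ⊛ y)[1] = -10
(x ⊛ y)[2] = 10
(x ⊛ y)[3] = -1
(x ⊛ y)[4] = 0

x ⊛ y = [9, -10, 10, -1, 0]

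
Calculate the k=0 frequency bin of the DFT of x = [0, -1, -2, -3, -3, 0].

X[0] = Σ(n=0 to 5) x[n] · ω_6^0 = Σ x[n]
= (0) + (-1) + (-2) + (-3) + (-3) + (0)

X[0] = -9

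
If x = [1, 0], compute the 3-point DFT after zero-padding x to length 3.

Original 2-point DFT: [1, 1]
Zero-padded 3-point DFT provides frequency interpolation.

DFT_3([x, 0, ...]) = [1, 1, 1]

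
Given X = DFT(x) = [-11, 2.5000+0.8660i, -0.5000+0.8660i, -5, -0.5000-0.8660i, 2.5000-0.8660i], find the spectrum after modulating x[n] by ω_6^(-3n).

Modulation property: DFT(ω_6^(-3n)·x[n]) = X[(k-3) mod 6], so circularly shift X by 3 positions.

X[k-3] = [-5, -0.5000-0.8660i, 2.5000-0.8660i, -11, 2.5000+0.8660i, -0.5000+0.8660i]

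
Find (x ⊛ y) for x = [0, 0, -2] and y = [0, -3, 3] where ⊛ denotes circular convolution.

(x ⊛ y)[n] = Σ(m=0 to 2) x[m] · y[(n-m) mod 3]

Computing each output sample:
(x ⊛ y)[0] = 6
(x ⊛ y)[1] = -6
(x ⊛ y)[2] = 0

x ⊛ y = [6, -6, 0]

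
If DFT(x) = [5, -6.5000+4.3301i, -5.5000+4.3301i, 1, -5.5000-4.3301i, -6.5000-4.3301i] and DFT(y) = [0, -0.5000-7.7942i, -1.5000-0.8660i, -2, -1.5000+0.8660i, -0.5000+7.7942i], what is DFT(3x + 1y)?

By linearity: DFT(3x + 1y) = 3·DFT(x) + 1·DFT(y)
= 3·[5, -6.5000+4.3301i, -5.5000+4.3301i, 1, -5.5000-4.3301i, -6.5000-4.3301i] + 1·[0, -0.5000-7.7942i, -1.5000-0.8660i, -2, -1.5000+0.8660i, -0.5000+7.7942i]

Computing element-wise:
Z[0] = 3·(5) + 1·(0) = 15
Z[1] = 3·(-6.5000+4.3301i) + 1·(-0.5000-7.7942i) = -20.0000+5.1961i
Z[2] = 3·(-5.5000+4.3301i) + 1·(-1.5000-0.8660i) = -18.0000+12.1243i
Z[3] = 3·(1) + 1·(-2) = 1
Z[4] = 3·(-5.5000-4.3301i) + 1·(-1.5000+0.8660i) = -18.0000-12.1243i
Z[5] = 3·(-6.5000-4.3301i) + 1·(-0.5000+7.7942i) = -20.0000-5.1961i

DFT(3x + 1y) = 3·X + 1·Y = [15, -20.0000+5.1961i, -18.0000+12.1243i, 1, -18.0000-12.1243i, -20.0000-5.1961i]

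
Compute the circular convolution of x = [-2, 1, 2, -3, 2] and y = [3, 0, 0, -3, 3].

(x ⊛ y)[n] = Σ(m=0 to 4) x[m] · y[(n-m) mod 5]

Computing each output sample:
(x ⊛ y)[0] = -9
(x ⊛ y)[1] = 18
(x ⊛ y)[2] = -9
(x ⊛ y)[3] = 3
(x ⊛ y)[4] = -3

x ⊛ y = [-9, 18, -9, 3, -3]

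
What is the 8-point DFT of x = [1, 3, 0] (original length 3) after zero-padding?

Original 3-point DFT: [4, -0.5000-2.5981i, -0.5000+2.5981i]
Zero-padded 8-point DFT provides frequency interpolation.

DFT_8([x, 0, ...]) = [4, 3.1213-2.1213i, 1-3i, -1.1213-2.1213i, -2, -1.1213+2.1213i, 1+3i, 3.1213+2.1213i]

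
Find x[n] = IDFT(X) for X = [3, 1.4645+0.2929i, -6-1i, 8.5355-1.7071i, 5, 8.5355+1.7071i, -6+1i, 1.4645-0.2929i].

x[n] = (1/8) Σ(k=0 to 7) X[k] · e^(2πikn/8)

Computing each x[n]:
x[0] = 2
x[1] = -1
x[2] = 2
x[3] = 1
x[4] = -3
x[5] = 1
x[6] = 3
x[7] = -2

x = [2, -1, 2, 1, -3, 1, 3, -2]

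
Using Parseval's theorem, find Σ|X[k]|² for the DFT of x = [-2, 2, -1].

Parseval: Σ|x[n]|² = (1/N)Σ|X[k]|², so Σ|X[k]|² = N·Σ|x[n]|² = 3·9.0000

Σ|X[k]|² = N·Σ|x[n]|² = 3·9.0000 = 27.0000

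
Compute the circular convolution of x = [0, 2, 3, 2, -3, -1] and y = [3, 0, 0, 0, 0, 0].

(x ⊛ y)[n] = Σ(m=0 to 5) x[m] · y[(n-m) mod 6]

Computing each output sample:
(x ⊛ y)[0] = 0
(x ⊛ y)[1] = 6
(x ⊛ y)[2] = 9
(x ⊛ y)[3] = 6
(x ⊛ y)[4] = -9
(x ⊛ y)[5] = -3

x ⊛ y = [0, 6, 9, 6, -9, -3]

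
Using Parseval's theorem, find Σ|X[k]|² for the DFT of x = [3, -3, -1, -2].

Parseval: Σ|x[n]|² = (1/N)Σ|X[k]|², so Σ|X[k]|² = N·Σ|x[n]|² = 4·23.0000

Σ|X[k]|² = N·Σ|x[n]|² = 4·23.0000 = 92.0000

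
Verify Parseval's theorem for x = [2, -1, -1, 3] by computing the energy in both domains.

Time domain:
Σ|x[n]|² = |2|² + |-1|² + |-1|² + |3|² = 15.0000

Frequency domain:
(1/4)Σ|X[k]|² = (1/4)(|3|² + |3+4i|² + |-1|² + |3-4i|²) = (1/4)·60.0000 = 15.0000

Both sides agree, confirming Parseval's theorem.

Σ|x[n]|² = (1/N)Σ|X[k]|² = 15.0000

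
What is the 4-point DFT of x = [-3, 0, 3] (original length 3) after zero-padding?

Original 3-point DFT: [0, -4.5000+2.5981i, -4.5000-2.5981i]
Zero-padded 4-point DFT provides frequency interpolation.

DFT_4([x, 0, ...]) = [0, -6, 0, -6]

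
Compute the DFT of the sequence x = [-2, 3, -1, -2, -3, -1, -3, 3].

X[k] = Σ(n=0 to 7) x[n] · ω_8^(nk)
where ω_8 = e^(-2πi/8)

Computing each X[k]:
X[0] = -6
X[1] = 7.3640-1.2929i
X[2] = -1-1i
X[3] = -5.3640+2.7071i
X[4] = -12
X[5] = -5.3640-2.7071i
X[6] = -1+1i
X[7] = 7.3640+1.2929i

X = [-6, 7.3640-1.2929i, -1-1i, -5.3640+2.7071i, -12, -5.3640-2.7071i, -1+1i, 7.3640+1.2929i]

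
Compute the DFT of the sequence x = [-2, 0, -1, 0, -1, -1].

X[k] = Σ(n=0 to 5) x[n] · ω_6^(nk)
where ω_6 = e^(-2πi/6)

Computing each X[k]:
X[0] = -5
X[1] = -1.5000-0.8660i
X[2] = -0.5000-0.8660i
X[3] = -3
X[4] = -0.5000+0.8660i
X[5] = -1.5000+0.8660i

X = [-5, -1.5000-0.8660i, -0.5000-0.8660i, -3, -0.5000+0.8660i, -1.5000+0.8660i]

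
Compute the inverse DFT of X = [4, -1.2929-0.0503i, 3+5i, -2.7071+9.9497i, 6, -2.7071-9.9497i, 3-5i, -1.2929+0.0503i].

x[n] = (1/8) Σ(k=0 to 7) X[k] · e^(2πikn/8)

Computing each x[n]:
x[0] = 1
x[1] = -3
x[2] = 3
x[3] = -1
x[4] = 3
x[5] = 0
x[6] = -2
x[7] = 3

x = [1, -3, 3, -1, 3, 0, -2, 3]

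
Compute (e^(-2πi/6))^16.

Since ω_6^6 = 1, powers reduce modulo 6.
16 mod 6 = 4
So ω_6^16 = ω_6^4 = e^(-2πi·4/6)

ω_6^16 = ω_6^4 = -0.5000+0.8660i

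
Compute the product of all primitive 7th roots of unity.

The primitive 7th roots of unity are ω_7^k for k coprime to 7: k ∈ {1, 2, 3, 4, 5, 6}
Their product equals the constant term of the cyclotomic polynomial Φ_7(x) up to sign.
For n ≥ 3, the product of all primitive nth roots of unity is 1. (For n=1 it is 1; for n=2 it is -1.)

1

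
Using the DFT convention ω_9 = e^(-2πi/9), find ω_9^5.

ω_9^5 = e^(-2πi·5/9)
= cos(-2π·5/9) + i·sin(-2π·5/9)
= cos(-10π/9) + i·sin(-10π/9)

ω_9^5 = cos(-10π/9) + i·sin(-10π/9) = -0.9397+0.3420i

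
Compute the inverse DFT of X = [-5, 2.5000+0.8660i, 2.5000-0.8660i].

x[n] = (1/3) Σ(k=0 to 2) X[k] · e^(2πikn/3)

Computing each x[n]:
x[0] = 0
x[1] = -3
x[2] = -2

x = [0, -3, -2]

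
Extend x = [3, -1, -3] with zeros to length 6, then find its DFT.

Original 3-point DFT: [-1, 5.0000-1.7321i, 5.0000+1.7321i]
Zero-padded 6-point DFT provides frequency interpolation.

DFT_6([x, 0, ...]) = [-1, 4.0000+3.4641i, 5.0000-1.7321i, 1, 5.0000+1.7321i, 4.0000-3.4641i]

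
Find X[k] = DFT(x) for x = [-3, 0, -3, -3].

X[k] = Σ(n=0 to 3) x[n] · ω_4^(nk)
where ω_4 = e^(-2πi/4)

Computing each X[k]:
X[0] = -9
X[1] = -3i
X[2] = -3
X[3] = 3i

X = [-9, -3i, -3, 3i]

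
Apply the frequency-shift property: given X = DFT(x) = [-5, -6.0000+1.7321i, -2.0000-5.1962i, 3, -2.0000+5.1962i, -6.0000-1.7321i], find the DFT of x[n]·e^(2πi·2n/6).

Modulation property: DFT(ω_6^(-2n)·x[n]) = X[(k-2) mod 6], so circularly shift X by 2 positions.

X[k-2] = [-2.0000+5.1962i, -6.0000-1.7321i, -5, -6.0000+1.7321i, -2.0000-5.1962i, 3]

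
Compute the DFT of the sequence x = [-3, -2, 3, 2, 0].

X[k] = Σ(n=0 to 4) x[n] · ω_5^(nk)
where ω_5 = e^(-2πi/5)

Computing each X[k]:
X[0] = 0
X[1] = -7.6631+1.3143i
X[2] = 0.1631+2.1266i
X[3] = 0.1631-2.1266i
X[4] = -7.6631-1.3143i

X = [0, -7.6631+1.3143i, 0.1631+2.1266i, 0.1631-2.1266i, -7.6631-1.3143i]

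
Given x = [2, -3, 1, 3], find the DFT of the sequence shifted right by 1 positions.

Time shift by 1: X_shifted[k] = ω_4^(1k) · X[k]
Shifted x = [3, 2, -3, 1]

DFT(x[n-1]) = [3, 6-1i, -3, 6+1i]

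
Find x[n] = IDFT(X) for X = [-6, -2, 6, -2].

x[n] = (1/4) Σ(k=0 to 3) X[k] · e^(2πikn/4)

Computing each x[n]:
x[0] = -1
x[1] = -3
x[2] = 1
x[3] = -3

x = [-1, -3, 1, -3]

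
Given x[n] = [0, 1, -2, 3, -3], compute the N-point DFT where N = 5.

X[k] = Σ(n=0 to 4) x[n] · ω_5^(nk)
where ω_5 = e^(-2πi/5)

Computing each X[k]:
X[0] = -1
X[1] = -1.4271-0.8653i
X[2] = 1.9271-7.1064i
X[3] = 1.9271+7.1064i
X[4] = -1.4271+0.8653i

X = [-1, -1.4271-0.8653i, 1.9271-7.1064i, 1.9271+7.1064i, -1.4271+0.8653i]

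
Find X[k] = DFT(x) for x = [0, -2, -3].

X[k] = Σ(n=0 to 2) x[n] · ω_3^(nk)
where ω_3 = e^(-2πi/3)

Computing each X[k]:
X[0] = -5
X[1] = 2.5000-0.8660i
X[2] = 2.5000+0.8660i

X = [-5, 2.5000-0.8660i, 2.5000+0.8660i]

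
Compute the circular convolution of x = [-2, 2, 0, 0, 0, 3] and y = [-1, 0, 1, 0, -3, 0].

(x ⊛ y)[n] = Σ(m=0 to 5) x[m] · y[(n-m) mod 6]

Computing each output sample:
(x ⊛ y)[0] = 2
(x ⊛ y)[1] = 1
(x ⊛ y)[2] = -2
(x ⊛ y)[3] = -7
(x ⊛ y)[4] = 6
(x ⊛ y)[5] = -9

x ⊛ y = [2, 1, -2, -7, 6, -9]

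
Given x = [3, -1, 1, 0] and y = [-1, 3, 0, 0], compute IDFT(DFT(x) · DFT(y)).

(x ⊛ y)[n] = Σ(m=0 to 3) x[m] · y[(n-m) mod 4]

Computing each output sample:
(x ⊛ y)[0] = -3
(x ⊛ y)[1] = 10
(x ⊛ y)[2] = -4
(x ⊛ y)[3] = 3

x ⊛ y = [-3, 10, -4, 3]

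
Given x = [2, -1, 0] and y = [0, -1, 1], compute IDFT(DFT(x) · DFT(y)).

(x ⊛ y)[n] = Σ(m=0 to 2) x[m] · y[(n-m) mod 3]

Computing each output sample:
(x ⊛ y)[0] = -1
(x ⊛ y)[1] = -2
(x ⊛ y)[2] = 3

x ⊛ y = [-1, -2, 3]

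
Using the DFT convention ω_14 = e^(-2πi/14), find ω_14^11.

ω_14^11 = e^(-2πi·11/14)
= cos(-2π·11/14) + i·sin(-2π·11/14)
= cos(-22π/14) + i·sin(-22π/14)

ω_14^11 = cos(-22π/14) + i·sin(-22π/14) = 0.2225+0.9749i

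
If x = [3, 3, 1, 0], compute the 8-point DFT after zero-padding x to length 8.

Original 4-point DFT: [7, 2-3i, 1, 2+3i]
Zero-padded 8-point DFT provides frequency interpolation.

DFT_8([x, 0, ...]) = [7, 5.1213-3.1213i, 2-3i, 0.8787-1.1213i, 1, 0.8787+1.1213i, 2+3i, 5.1213+3.1213i]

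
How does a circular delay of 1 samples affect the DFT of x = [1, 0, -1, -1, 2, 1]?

Time shift by 1: X_shifted[k] = ω_6^(1k) · X[k]
Shifted x = [1, 1, 0, -1, -1, 2]

DFT(x[n-1]) = [2, 4, -1.0000+1.7321i, -2, -1.0000-1.7321i, 4]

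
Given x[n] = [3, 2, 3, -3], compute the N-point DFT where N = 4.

X[k] = Σ(n=0 to 3) x[n] · ω_4^(nk)
where ω_4 = e^(-2πi/4)

Computing each X[k]:
X[0] = 5
X[1] = -5i
X[2] = 7
X[3] = 5i

X = [5, -5i, 7, 5i]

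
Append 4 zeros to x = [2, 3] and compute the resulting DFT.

Original 2-point DFT: [5, -1]
Zero-padded 6-point DFT provides frequency interpolation.

DFT_6([x, 0, ...]) = [5, 3.5000-2.5981i, 0.5000-2.5981i, -1, 0.5000+2.5981i, 3.5000+2.5981i]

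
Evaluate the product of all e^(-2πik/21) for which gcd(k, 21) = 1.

The primitive 21st roots of unity are ω_21^k for k coprime to 21: k ∈ {1, 2, 4, 5, 8, 10, 11, 13, 16, 17, 19, 20}
Their product equals the constant term of the cyclotomic polynomial Φ_21(x) up to sign.
For n ≥ 3, the product of all primitive nth roots of unity is 1. (For n=1 it is 1; for n=2 it is -1.)

1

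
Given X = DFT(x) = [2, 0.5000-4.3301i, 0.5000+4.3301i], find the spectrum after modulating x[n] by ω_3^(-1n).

Modulation property: DFT(ω_3^(-1n)·x[n]) = X[(k-1) mod 3], so circularly shift X by 1 positions.

X[k-1] = [0.5000+4.3301i, 2, 0.5000-4.3301i]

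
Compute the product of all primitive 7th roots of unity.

The primitive 7th roots of unity are ω_7^k for k coprime to 7: k ∈ {1, 2, 3, 4, 5, 6}
Their product equals the constant term of the cyclotomic polynomial Φ_7(x) up to sign.
For n ≥ 3, the product of all primitive nth roots of unity is 1. (For n=1 it is 1; for n=2 it is -1.)

1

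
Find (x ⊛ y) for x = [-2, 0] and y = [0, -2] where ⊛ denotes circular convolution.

(x ⊛ y)[n] = Σ(m=0 to 1) x[m] · y[(n-m) mod 2]

Computing each output sample:
(x ⊛ y)[0] = 0
(x ⊛ y)[1] = 4

x ⊛ y = [0, 4]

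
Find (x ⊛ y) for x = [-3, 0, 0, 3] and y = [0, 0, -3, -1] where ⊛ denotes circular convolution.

(x ⊛ y)[n] = Σ(m=0 to 3) x[m] · y[(n-m) mod 4]

Computing each output sample:
(x ⊛ y)[0] = 0
(x ⊛ y)[1] = -9
(x ⊛ y)[2] = 6
(x ⊛ y)[3] = 3

x ⊛ y = [0, -9, 6, 3]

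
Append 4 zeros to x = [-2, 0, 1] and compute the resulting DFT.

Original 3-point DFT: [-1, -2.5000+0.8660i, -2.5000-0.8660i]
Zero-padded 7-point DFT provides frequency interpolation.

DFT_7([x, 0, ...]) = [-1, -2.2225-0.9749i, -2.9010+0.4339i, -1.3765+0.7818i, -1.3765-0.7818i, -2.9010-0.4339i, -2.2225+0.9749i]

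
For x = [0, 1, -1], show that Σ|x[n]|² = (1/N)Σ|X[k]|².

Time domain:
Σ|x[n]|² = |0|² + |1|² + |-1|² = 2.0000

Frequency domain:
(1/3)Σ|X[k]|² = (1/3)(|0|² + |-1.7321i|² + |1.7321i|²) = (1/3)·6.0000 = 2.0000

Both sides agree, confirming Parseval's theorem.

Σ|x[n]|² = (1/N)Σ|X[k]|² = 2.0000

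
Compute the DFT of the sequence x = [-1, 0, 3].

X[k] = Σ(n=0 to 2) x[n] · ω_3^(nk)
where ω_3 = e^(-2πi/3)

Computing each X[k]:
X[0] = 2
X[1] = -2.5000+2.5981i
X[2] = -2.5000-2.5981i

X = [2, -2.5000+2.5981i, -2.5000-2.5981i]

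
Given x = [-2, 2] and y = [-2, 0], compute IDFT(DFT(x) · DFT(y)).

(x ⊛ y)[n] = Σ(m=0 to 1) x[m] · y[(n-m) mod 2]

Computing each output sample:
(x ⊛ y)[0] = 4
(x ⊛ y)[1] = -4

x ⊛ y = [4, -4]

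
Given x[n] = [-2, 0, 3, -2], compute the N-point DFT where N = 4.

X[k] = Σ(n=0 to 3) x[n] · ω_4^(nk)
where ω_4 = e^(-2πi/4)

Computing each X[k]:
X[0] = -1
X[1] = -5-2i
X[2] = 3
X[3] = -5+2i

X = [-1, -5-2i, 3, -5+2i]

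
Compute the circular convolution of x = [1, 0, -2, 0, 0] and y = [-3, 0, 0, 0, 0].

(x ⊛ y)[n] = Σ(m=0 to 4) x[m] · y[(n-m) mod 5]

Computing each output sample:
(x ⊛ y)[0] = -3
(x ⊛ y)[1] = 0
(x ⊛ y)[2] = 6
(x ⊛ y)[3] = 0
(x ⊛ y)[4] = 0

x ⊛ y = [-3, 0, 6, 0, 0]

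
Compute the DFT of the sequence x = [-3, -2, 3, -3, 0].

X[k] = Σ(n=0 to 4) x[n] · ω_5^(nk)
where ω_5 = e^(-2πi/5)

Computing each X[k]:
X[0] = -5
X[1] = -3.6180-1.6246i
X[2] = -1.3820+6.8819i
X[3] = -1.3820-6.8819i
X[4] = -3.6180+1.6246i

X = [-5, -3.6180-1.6246i, -1.3820+6.8819i, -1.3820-6.8819i, -3.6180+1.6246i]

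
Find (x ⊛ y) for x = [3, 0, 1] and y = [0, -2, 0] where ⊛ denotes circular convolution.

(x ⊛ y)[n] = Σ(m=0 to 2) x[m] · y[(n-m) mod 3]

Computing each output sample:
(x ⊛ y)[0] = -2
(x ⊛ y)[1] = -6
(x ⊛ y)[2] = 0

x ⊛ y = [-2, -6, 0]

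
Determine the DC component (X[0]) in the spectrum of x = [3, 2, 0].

X[0] = Σ(n=0 to 2) x[n] · ω_3^0 = Σ x[n]
= (3) + (2) + (0)

X[0] = 5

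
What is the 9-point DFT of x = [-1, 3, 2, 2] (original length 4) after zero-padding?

Original 4-point DFT: [6, -3-1i, -4, -3+1i]
Zero-padded 9-point DFT provides frequency interpolation.

DFT_9([x, 0, ...]) = [6, 0.6454-5.6300i, -3.3584-1.9064i, -1.5000-0.8660i, -3.2870-1.4725i, -3.2870+1.4725i, -1.5000+0.8660i, -3.3584+1.9064i, 0.6454+5.6300i]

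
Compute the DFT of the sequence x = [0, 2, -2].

X[k] = Σ(n=0 to 2) x[n] · ω_3^(nk)
where ω_3 = e^(-2πi/3)

Computing each X[k]:
X[0] = 0
X[1] = -3.4641i
X[2] = 3.4641i

X = [0, -3.4641i, 3.4641i]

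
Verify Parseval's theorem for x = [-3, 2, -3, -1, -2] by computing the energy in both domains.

Time domain:
Σ|x[n]|² = |-3|² + |2|² + |-3|² + |-1|² + |-2|² = 27.0000

Frequency domain:
(1/5)Σ|X[k]|² = (1/5)(|-7|² + |0.2361-2.6287i|² + |-4.2361-4.2533i|² + |-4.2361+4.2533i|² + |0.2361+2.6287i|²) = (1/5)·135.0000 = 27.0000

Both sides agree, confirming Parseval's theorem.

Σ|x[n]|² = (1/N)Σ|X[k]|² = 27.0000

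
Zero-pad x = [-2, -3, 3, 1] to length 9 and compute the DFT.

Original 4-point DFT: [-1, -5+4i, 3, -5-4i]
Zero-padded 9-point DFT provides frequency interpolation.

DFT_9([x, 0, ...]) = [-1, -4.2772-1.8921i, -5.8400+2.7944i, -1.0000+5.1962i, 2.6172+2.0884i, 2.6172-2.0884i, -1.0000-5.1962i, -5.8400-2.7944i, -4.2772+1.8921i]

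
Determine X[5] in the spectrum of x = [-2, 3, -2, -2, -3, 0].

X[5] = Σ(n=0 to 5) x[n] · ω_6^(5n) where ω_6 = e^(-2πi/6)
= (-2)·ω_6^0 + (3)·ω_6^5 + (-2)·ω_6^10 + (-2)·ω_6^15 + (-3)·ω_6^20 + (0)·ω_6^25

X[5] = 4.0000+3.4641i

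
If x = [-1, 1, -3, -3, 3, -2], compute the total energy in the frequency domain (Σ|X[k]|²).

Parseval: Σ|x[n]|² = (1/N)Σ|X[k]|², so Σ|X[k]|² = N·Σ|x[n]|² = 6·33.0000

Σ|X[k]|² = N·Σ|x[n]|² = 6·33.0000 = 198.0000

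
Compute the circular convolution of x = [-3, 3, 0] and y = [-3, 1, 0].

(x ⊛ y)[n] = Σ(m=0 to 2) x[m] · y[(n-m) mod 3]

Computing each output sample:
(x ⊛ y)[0] = 9
(x ⊛ y)[1] = -12
(x ⊛ y)[2] = 3

x ⊛ y = [9, -12, 3]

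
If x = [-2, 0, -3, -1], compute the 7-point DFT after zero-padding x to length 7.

Original 4-point DFT: [-6, 1-1i, -4, 1+1i]
Zero-padded 7-point DFT provides frequency interpolation.

DFT_7([x, 0, ...]) = [-6, -0.4315+3.3587i, 0.0794-2.0835i, -3.6479-1.3706i, -3.6479+1.3706i, 0.0794+2.0835i, -0.4315-3.3587i]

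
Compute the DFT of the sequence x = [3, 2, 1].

X[k] = Σ(n=0 to 2) x[n] · ω_3^(nk)
where ω_3 = e^(-2πi/3)

Computing each X[k]:
X[0] = 6
X[1] = 1.5000-0.8660i
X[2] = 1.5000+0.8660i

X = [6, 1.5000-0.8660i, 1.5000+0.8660i]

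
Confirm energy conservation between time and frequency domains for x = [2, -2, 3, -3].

Time domain:
Σ|x[n]|² = |2|² + |-2|² + |3|² + |-3|² = 26.0000

Frequency domain:
(1/4)Σ|X[k]|² = (1/4)(|0|² + |-1-1i|² + |10|² + |-1+1i|²) = (1/4)·104.0000 = 26.0000

Both sides agree, confirming Parseval's theorem.

Σ|x[n]|² = (1/N)Σ|X[k]|² = 26.0000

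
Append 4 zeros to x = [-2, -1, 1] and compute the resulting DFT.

Original 3-point DFT: [-2, -2.0000+1.7321i, -2.0000-1.7321i]
Zero-padded 7-point DFT provides frequency interpolation.

DFT_7([x, 0, ...]) = [-2, -2.8460-0.1931i, -2.6784+1.4088i, -0.4755+1.2157i, -0.4755-1.2157i, -2.6784-1.4088i, -2.8460+0.1931i]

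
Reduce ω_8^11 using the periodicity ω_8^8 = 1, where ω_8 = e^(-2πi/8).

Since ω_8^8 = 1, powers reduce modulo 8.
11 mod 8 = 3
So ω_8^11 = ω_8^3 = e^(-2πi·3/8)

ω_8^11 = ω_8^3 = -0.7071-0.7071i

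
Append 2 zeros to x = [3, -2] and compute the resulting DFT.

Original 2-point DFT: [1, 5]
Zero-padded 4-point DFT provides frequency interpolation.

DFT_4([x, 0, ...]) = [1, 3+2i, 5, 3-2i]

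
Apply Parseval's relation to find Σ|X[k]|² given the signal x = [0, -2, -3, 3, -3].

Parseval: Σ|x[n]|² = (1/N)Σ|X[k]|², so Σ|X[k]|² = N·Σ|x[n]|² = 5·31.0000

Σ|X[k]|² = N·Σ|x[n]|² = 5·31.0000 = 155.0000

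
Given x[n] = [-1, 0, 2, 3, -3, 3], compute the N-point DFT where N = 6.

X[k] = Σ(n=0 to 5) x[n] · ω_6^(nk)
where ω_6 = e^(-2πi/6)

Computing each X[k]:
X[0] = 4
X[1] = -2.0000-1.7321i
X[2] = 1.0000+6.9282i
X[3] = -8
X[4] = 1.0000-6.9282i
X[5] = -2.0000+1.7321i

X = [4, -2.0000-1.7321i, 1.0000+6.9282i, -8, 1.0000-6.9282i, -2.0000+1.7321i]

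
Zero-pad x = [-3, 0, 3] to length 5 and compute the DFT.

Original 3-point DFT: [0, -4.5000+2.5981i, -4.5000-2.5981i]
Zero-padded 5-point DFT provides frequency interpolation.

DFT_5([x, 0, ...]) = [0, -5.4271-1.7634i, -2.0729+2.8532i, -2.0729-2.8532i, -5.4271+1.7634i]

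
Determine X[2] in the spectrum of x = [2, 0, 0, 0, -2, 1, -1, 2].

X[2] = Σ(n=0 to 7) x[n] · ω_8^(2n) where ω_8 = e^(-2πi/8)
= (2)·ω_8^0 + (0)·ω_8^2 + (0)·ω_8^4 + (0)·ω_8^6 + (-2)·ω_8^8 + (1)·ω_8^10 + (-1)·ω_8^12 + (2)·ω_8^14

X[2] = 1+1i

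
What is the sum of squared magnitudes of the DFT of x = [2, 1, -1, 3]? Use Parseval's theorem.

Parseval: Σ|x[n]|² = (1/N)Σ|X[k]|², so Σ|X[k]|² = N·Σ|x[n]|² = 4·15.0000

Σ|X[k]|² = N·Σ|x[n]|² = 4·15.0000 = 60.0000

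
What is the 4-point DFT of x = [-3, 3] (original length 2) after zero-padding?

Original 2-point DFT: [0, -6]
Zero-padded 4-point DFT provides frequency interpolation.

DFT_4([x, 0, ...]) = [0, -3-3i, -6, -3+3i]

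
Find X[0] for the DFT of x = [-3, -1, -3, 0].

X[0] = Σ(n=0 to 3) x[n] · ω_4^0 = Σ x[n]
= (-3) + (-1) + (-3) + (0)

X[0] = -7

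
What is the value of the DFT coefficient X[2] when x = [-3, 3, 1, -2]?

X[2] = Σ(n=0 to 3) x[n] · ω_4^(2n) where ω_4 = e^(-2πi/4)
= (-3)·ω_4^0 + (3)·ω_4^2 + (1)·ω_4^4 + (-2)·ω_4^6

X[2] = -3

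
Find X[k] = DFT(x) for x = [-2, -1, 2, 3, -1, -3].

X[k] = Σ(n=0 to 5) x[n] · ω_6^(nk)
where ω_6 = e^(-2πi/6)

Computing each X[k]:
X[0] = -2
X[1] = -7.5000-4.3301i
X[2] = 2.5000+0.8660i
X[3] = 0
X[4] = 2.5000-0.8660i
X[5] = -7.5000+4.3301i

X = [-2, -7.5000-4.3301i, 2.5000+0.8660i, 0, 2.5000-0.8660i, -7.5000+4.3301i]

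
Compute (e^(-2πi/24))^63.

Since ω_24^24 = 1, powers reduce modulo 24.
63 mod 24 = 15
So ω_24^63 = ω_24^15 = e^(-2πi·15/24)

ω_24^63 = ω_24^15 = -0.7071+0.7071i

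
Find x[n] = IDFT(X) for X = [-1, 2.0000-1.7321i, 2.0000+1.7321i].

x[n] = (1/3) Σ(k=0 to 2) X[k] · e^(2πikn/3)

Computing each x[n]:
x[0] = 1
x[1] = 0
x[2] = -2

x = [1, 0, -2]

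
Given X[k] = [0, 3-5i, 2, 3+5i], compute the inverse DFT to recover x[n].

x[n] = (1/4) Σ(k=0 to 3) X[k] · e^(2πikn/4)

Computing each x[n]:
x[0] = 2
x[1] = 2
x[2] = -1
x[3] = -3

x = [2, 2, -1, -3]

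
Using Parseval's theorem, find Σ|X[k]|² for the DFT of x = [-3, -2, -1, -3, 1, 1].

Parseval: Σ|x[n]|² = (1/N)Σ|X[k]|², so Σ|X[k]|² = N·Σ|x[n]|² = 6·25.0000

Σ|X[k]|² = N·Σ|x[n]|² = 6·25.0000 = 150.0000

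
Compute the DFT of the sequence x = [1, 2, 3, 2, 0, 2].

X[k] = Σ(n=0 to 5) x[n] · ω_6^(nk)
where ω_6 = e^(-2πi/6)

Computing each X[k]:
X[0] = 10
X[1] = -0.5000-2.5981i
X[2] = -0.5000+2.5981i
X[3] = -2
X[4] = -0.5000-2.5981i
X[5] = -0.5000+2.5981i

X = [10, -0.5000-2.5981i, -0.5000+2.5981i, -2, -0.5000-2.5981i, -0.5000+2.5981i]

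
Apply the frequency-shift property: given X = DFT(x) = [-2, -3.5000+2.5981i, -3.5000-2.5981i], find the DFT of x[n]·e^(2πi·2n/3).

Modulation property: DFT(ω_3^(-2n)·x[n]) = X[(k-2) mod 3], so circularly shift X by 2 positions.

X[k-2] = [-3.5000+2.5981i, -3.5000-2.5981i, -2]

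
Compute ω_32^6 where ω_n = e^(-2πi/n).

ω_32^6 = e^(-2πi·6/32)
= cos(-2π·6/32) + i·sin(-2π·6/32)
= cos(-12π/32) + i·sin(-12π/32)

ω_32^6 = cos(-12π/32) + i·sin(-12π/32) = 0.3827-0.9239i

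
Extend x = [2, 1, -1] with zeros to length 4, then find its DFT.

Original 3-point DFT: [2, 2.0000-1.7321i, 2.0000+1.7321i]
Zero-padded 4-point DFT provides frequency interpolation.

DFT_4([x, 0, ...]) = [2, 3-1i, 0, 3+1i]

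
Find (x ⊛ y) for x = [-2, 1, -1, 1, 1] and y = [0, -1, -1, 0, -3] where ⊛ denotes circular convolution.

(x ⊛ y)[n] = Σ(m=0 to 4) x[m] · y[(n-m) mod 5]

Computing each output sample:
(x ⊛ y)[0] = -5
(x ⊛ y)[1] = 4
(x ⊛ y)[2] = -2
(x ⊛ y)[3] = -3
(x ⊛ y)[4] = 6

x ⊛ y = [-5, 4, -2, -3, 6]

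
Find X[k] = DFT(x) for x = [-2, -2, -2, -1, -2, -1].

X[k] = Σ(n=0 to 5) x[n] · ω_6^(nk)
where ω_6 = e^(-2πi/6)

Computing each X[k]:
X[0] = -10
X[1] = -0.5000+0.8660i
X[2] = 0.5000+0.8660i
X[3] = -2
X[4] = 0.5000-0.8660i
X[5] = -0.5000-0.8660i

X = [-10, -0.5000+0.8660i, 0.5000+0.8660i, -2, 0.5000-0.8660i, -0.5000-0.8660i]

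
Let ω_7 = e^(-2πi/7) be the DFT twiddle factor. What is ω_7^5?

ω_7^5 = e^(-2πi·5/7)
= cos(-2π·5/7) + i·sin(-2π·5/7)
= cos(-10π/7) + i·sin(-10π/7)

ω_7^5 = cos(-10π/7) + i·sin(-10π/7) = -0.2225+0.9749i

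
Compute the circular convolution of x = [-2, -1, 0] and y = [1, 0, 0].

(x ⊛ y)[n] = Σ(m=0 to 2) x[m] · y[(n-m) mod 3]

Computing each output sample:
(x ⊛ y)[0] = -2
(x ⊛ y)[1] = -1
(x ⊛ y)[2] = 0

x ⊛ y = [-2, -1, 0]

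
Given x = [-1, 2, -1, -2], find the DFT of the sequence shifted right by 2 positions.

Time shift by 2: X_shifted[k] = ω_4^(2k) · X[k]
Shifted x = [-1, -2, -1, 2]

DFT(x[n-2]) = [-2, 4i, -2, -4i]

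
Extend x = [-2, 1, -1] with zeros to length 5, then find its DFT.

Original 3-point DFT: [-2, -2.0000-1.7321i, -2.0000+1.7321i]
Zero-padded 5-point DFT provides frequency interpolation.

DFT_5([x, 0, ...]) = [-2, -0.8820-0.3633i, -3.1180-1.5388i, -3.1180+1.5388i, -0.8820+0.3633i]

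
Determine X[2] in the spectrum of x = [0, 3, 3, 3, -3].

X[2] = Σ(n=0 to 4) x[n] · ω_5^(2n) where ω_5 = e^(-2πi/5)
= (0)·ω_5^0 + (3)·ω_5^2 + (3)·ω_5^4 + (3)·ω_5^6 + (-3)·ω_5^8

X[2] = 1.8541-3.5267i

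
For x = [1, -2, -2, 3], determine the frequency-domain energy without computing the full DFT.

Parseval: Σ|x[n]|² = (1/N)Σ|X[k]|², so Σ|X[k]|² = N·Σ|x[n]|² = 4·18.0000

Σ|X[k]|² = N·Σ|x[n]|² = 4·18.0000 = 72.0000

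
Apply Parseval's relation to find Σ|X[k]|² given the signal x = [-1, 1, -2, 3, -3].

Parseval: Σ|x[n]|² = (1/N)Σ|X[k]|², so Σ|X[k]|² = N·Σ|x[n]|² = 5·24.0000

Σ|X[k]|² = N·Σ|x[n]|² = 5·24.0000 = 120.0000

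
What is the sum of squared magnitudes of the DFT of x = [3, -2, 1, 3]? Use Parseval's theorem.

Parseval: Σ|x[n]|² = (1/N)Σ|X[k]|², so Σ|X[k]|² = N·Σ|x[n]|² = 4·23.0000

Σ|X[k]|² = N·Σ|x[n]|² = 4·23.0000 = 92.0000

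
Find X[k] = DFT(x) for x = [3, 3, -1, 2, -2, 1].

X[k] = Σ(n=0 to 5) x[n] · ω_6^(nk)
where ω_6 = e^(-2πi/6)

Computing each X[k]:
X[0] = 6
X[1] = 4.5000-2.5981i
X[2] = 4.5000-0.8660i
X[3] = -6
X[4] = 4.5000+0.8660i
X[5] = 4.5000+2.5981i

X = [6, 4.5000-2.5981i, 4.5000-0.8660i, -6, 4.5000+0.8660i, 4.5000+2.5981i]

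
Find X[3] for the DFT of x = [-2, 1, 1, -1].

X[3] = Σ(n=0 to 3) x[n] · ω_4^(3n) where ω_4 = e^(-2πi/4)
= (-2)·ω_4^0 + (1)·ω_4^3 + (1)·ω_4^6 + (-1)·ω_4^9

X[3] = -3+2i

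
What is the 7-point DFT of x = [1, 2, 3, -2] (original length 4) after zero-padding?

Original 4-point DFT: [4, -2-4i, 4, -2+4i]
Zero-padded 7-point DFT provides frequency interpolation.

DFT_7([x, 0, ...]) = [4, 3.3814-3.6207i, -3.3949-2.2119i, 1.5136+3.4276i, 1.5136-3.4276i, -3.3949+2.2119i, 3.3814+3.6207i]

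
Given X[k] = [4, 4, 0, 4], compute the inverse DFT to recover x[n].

x[n] = (1/4) Σ(k=0 to 3) X[k] · e^(2πikn/4)

Computing each x[n]:
x[0] = 3
x[1] = 1
x[2] = -1
x[3] = 1

x = [3, 1, -1, 1]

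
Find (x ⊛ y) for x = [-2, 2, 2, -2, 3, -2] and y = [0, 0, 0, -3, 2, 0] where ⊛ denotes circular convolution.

(x ⊛ y)[n] = Σ(m=0 to 5) x[m] · y[(n-m) mod 6]

Computing each output sample:
(x ⊛ y)[0] = 10
(x ⊛ y)[1] = -13
(x ⊛ y)[2] = 12
(x ⊛ y)[3] = 2
(x ⊛ y)[4] = -10
(x ⊛ y)[5] = -2

x ⊛ y = [10, -13, 12, 2, -10, -2]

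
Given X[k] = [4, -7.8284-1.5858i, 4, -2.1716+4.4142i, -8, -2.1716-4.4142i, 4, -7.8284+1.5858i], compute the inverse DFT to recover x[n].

x[n] = (1/8) Σ(k=0 to 7) X[k] · e^(2πikn/8)

Computing each x[n]:
x[0] = -2
x[1] = 0
x[2] = 0
x[3] = 2
x[4] = 3
x[5] = 3
x[6] = -3
x[7] = 1

x = [-2, 0, 0, 2, 3, 3, -3, 1]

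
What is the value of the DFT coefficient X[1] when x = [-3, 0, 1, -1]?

X[1] = Σ(n=0 to 3) x[n] · ω_4^(1n) where ω_4 = e^(-2πi/4)
= (-3)·ω_4^0 + (0)·ω_4^1 + (1)·ω_4^2 + (-1)·ω_4^3

X[1] = -4-1i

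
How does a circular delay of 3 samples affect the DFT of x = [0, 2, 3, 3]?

Time shift by 3: X_shifted[k] = ω_4^(3k) · X[k]
Shifted x = [2, 3, 3, 0]

DFT(x[n-3]) = [8, -1-3i, 2, -1+3i]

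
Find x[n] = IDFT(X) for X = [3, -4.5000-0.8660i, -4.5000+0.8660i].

x[n] = (1/3) Σ(k=0 to 2) X[k] · e^(2πikn/3)

Computing each x[n]:
x[0] = -2
x[1] = 3
x[2] = 2

x = [-2, 3, 2]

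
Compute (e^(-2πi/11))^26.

Since ω_11^11 = 1, powers reduce modulo 11.
26 mod 11 = 4
So ω_11^26 = ω_11^4 = e^(-2πi·4/11)

ω_11^26 = ω_11^4 = -0.6549-0.7557i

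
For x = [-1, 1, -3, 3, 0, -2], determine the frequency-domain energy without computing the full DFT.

Parseval: Σ|x[n]|² = (1/N)Σ|X[k]|², so Σ|X[k]|² = N·Σ|x[n]|² = 6·24.0000

Σ|X[k]|² = N·Σ|x[n]|² = 6·24.0000 = 144.0000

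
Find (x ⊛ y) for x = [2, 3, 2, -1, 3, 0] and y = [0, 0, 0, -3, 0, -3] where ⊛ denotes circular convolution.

(x ⊛ y)[n] = Σ(m=0 to 5) x[m] · y[(n-m) mod 6]

Computing each output sample:
(x ⊛ y)[0] = -6
(x ⊛ y)[1] = -15
(x ⊛ y)[2] = 3
(x ⊛ y)[3] = -15
(x ⊛ y)[4] = -9
(x ⊛ y)[5] = -12

x ⊛ y = [-6, -15, 3, -15, -9, -12]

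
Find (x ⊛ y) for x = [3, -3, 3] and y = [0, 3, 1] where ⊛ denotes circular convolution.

(x ⊛ y)[n] = Σ(m=0 to 2) x[m] · y[(n-m) mod 3]

Computing each output sample:
(x ⊛ y)[0] = 6
(x ⊛ y)[1] = 12
(x ⊛ y)[2] = -6

x ⊛ y = [6, 12, -6]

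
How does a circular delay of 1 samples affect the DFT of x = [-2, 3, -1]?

Time shift by 1: X_shifted[k] = ω_3^(1k) · X[k]
Shifted x = [-1, -2, 3]

DFT(x[n-1]) = [0, -1.5000+4.3301i, -1.5000-4.3301i]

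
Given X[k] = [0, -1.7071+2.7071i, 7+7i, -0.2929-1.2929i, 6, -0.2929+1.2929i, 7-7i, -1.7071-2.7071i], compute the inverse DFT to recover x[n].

x[n] = (1/8) Σ(k=0 to 7) X[k] · e^(2πikn/8)

Computing each x[n]:
x[0] = 2
x[1] = -3
x[2] = -2
x[3] = 1
x[4] = 3
x[5] = -2
x[6] = 0
x[7] = 1

x = [2, -3, -2, 1, 3, -2, 0, 1]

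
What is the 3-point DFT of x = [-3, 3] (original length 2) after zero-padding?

Original 2-point DFT: [0, -6]
Zero-padded 3-point DFT provides frequency interpolation.

DFT_3([x, 0, ...]) = [0, -4.5000-2.5981i, -4.5000+2.5981i]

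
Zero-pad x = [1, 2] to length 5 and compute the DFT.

Original 2-point DFT: [3, -1]
Zero-padded 5-point DFT provides frequency interpolation.

DFT_5([x, 0, ...]) = [3, 1.6180-1.9021i, -0.6180-1.1756i, -0.6180+1.1756i, 1.6180+1.9021i]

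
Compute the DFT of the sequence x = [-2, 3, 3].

X[k] = Σ(n=0 to 2) x[n] · ω_3^(nk)
where ω_3 = e^(-2πi/3)

Computing each X[k]:
X[0] = 4
X[1] = -5
X[2] = -5

X = [4, -5, -5]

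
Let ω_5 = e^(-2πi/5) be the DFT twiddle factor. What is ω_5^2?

ω_5^2 = e^(-2πi·2/5)
= cos(-2π·2/5) + i·sin(-2π·2/5)
= cos(-4π/5) + i·sin(-4π/5)

ω_5^2 = cos(-4π/5) + i·sin(-4π/5) = -0.8090-0.5878i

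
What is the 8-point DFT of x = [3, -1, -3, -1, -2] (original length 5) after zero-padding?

Original 5-point DFT: [-4, 5.3090+0.2245i, 4.1910-2.4899i, 4.1910+2.4899i, 5.3090-0.2245i]
Zero-padded 8-point DFT provides frequency interpolation.

DFT_8([x, 0, ...]) = [-4, 5.0000+4.4142i, 4, 5.0000-1.5858i, 0, 5.0000+1.5858i, 4, 5.0000-4.4142i]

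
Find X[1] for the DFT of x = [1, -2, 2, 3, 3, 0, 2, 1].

X[1] = Σ(n=0 to 7) x[n] · ω_8^(1n) where ω_8 = e^(-2πi/8)
= (1)·ω_8^0 + (-2)·ω_8^1 + (2)·ω_8^2 + (3)·ω_8^3 + (3)·ω_8^4 + (0)·ω_8^5 + (2)·ω_8^6 + (1)·ω_8^7

X[1] = -4.8284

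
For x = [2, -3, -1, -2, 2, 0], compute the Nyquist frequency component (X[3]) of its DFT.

X[3] = Σ(n=0 to 5) x[n] · ω_6^(3n) where ω_6 = e^(-2πi/6)
= (2)·ω_6^0 + (-3)·ω_6^3 + (-1)·ω_6^6 + (-2)·ω_6^9 + (2)·ω_6^12 + (0)·ω_6^15

X[3] = 8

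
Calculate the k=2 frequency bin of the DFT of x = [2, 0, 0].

X[2] = Σ(n=0 to 2) x[n] · ω_3^(2n) where ω_3 = e^(-2πi/3)
= (2)·ω_3^0 + (0)·ω_3^2 + (0)·ω_3^4

X[2] = 2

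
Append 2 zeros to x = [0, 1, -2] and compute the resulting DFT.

Original 3-point DFT: [-1, 0.5000-2.5981i, 0.5000+2.5981i]
Zero-padded 5-point DFT provides frequency interpolation.

DFT_5([x, 0, ...]) = [-1, 1.9271+0.2245i, -1.4271-2.4899i, -1.4271+2.4899i, 1.9271-0.2245i]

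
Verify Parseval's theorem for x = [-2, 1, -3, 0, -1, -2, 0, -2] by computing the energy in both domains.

Time domain:
Σ|x[n]|² = |-2|² + |1|² + |-3|² + |0|² + |-1|² + |-2|² + |0|² + |-2|² = 23.0000

Frequency domain:
(1/8)Σ|X[k]|² = (1/8)(|-9|² + |-0.2929-0.5355i|² + |-1i|² + |-1.7071-6.5355i|² + |-3|² + |-1.7071+6.5355i|² + |1i|² + |-0.2929+0.5355i|²) = (1/8)·184.0000 = 23.0000

Both sides agree, confirming Parseval's theorem.

Σ|x[n]|² = (1/N)Σ|X[k]|² = 23.0000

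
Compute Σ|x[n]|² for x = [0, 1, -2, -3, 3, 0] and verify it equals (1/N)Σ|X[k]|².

Time domain:
Σ|x[n]|² = |0|² + |1|² + |-2|² + |-3|² + |3|² + |0|² = 23.0000

Frequency domain:
(1/6)Σ|X[k]|² = (1/6)(|-1|² + |3.0000+3.4641i|² + |-4.0000-5.1962i|² + |3|² + |-4.0000+5.1962i|² + |3.0000-3.4641i|²) = (1/6)·138.0000 = 23.0000

Both sides agree, confirming Parseval's theorem.

Σ|x[n]|² = (1/N)Σ|X[k]|² = 23.0000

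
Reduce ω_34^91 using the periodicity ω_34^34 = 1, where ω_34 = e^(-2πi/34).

Since ω_34^34 = 1, powers reduce modulo 34.
91 mod 34 = 23
So ω_34^91 = ω_34^23 = e^(-2πi·23/34)

ω_34^91 = ω_34^23 = -0.4457+0.8952i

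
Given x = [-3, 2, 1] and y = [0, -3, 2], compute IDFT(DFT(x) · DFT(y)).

(x ⊛ y)[n] = Σ(m=0 to 2) x[m] · y[(n-m) mod 3]

Computing each output sample:
(x ⊛ y)[0] = 1
(x ⊛ y)[1] = 11
(x ⊛ y)[2] = -12

x ⊛ y = [1, 11, -12]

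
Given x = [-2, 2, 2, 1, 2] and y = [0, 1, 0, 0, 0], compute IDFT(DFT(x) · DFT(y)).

(x ⊛ y)[n] = Σ(m=0 to 4) x[m] · y[(n-m) mod 5]

Computing each output sample:
(x ⊛ y)[0] = 2
(x ⊛ y)[1] = -2
(x ⊛ y)[2] = 2
(x ⊛ y)[3] = 2
(x ⊛ y)[4] = 1

x ⊛ y = [2, -2, 2, 2, 1]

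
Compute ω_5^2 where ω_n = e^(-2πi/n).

ω_5^2 = e^(-2πi·2/5)
= cos(-2π·2/5) + i·sin(-2π·2/5)
= cos(-4π/5) + i·sin(-4π/5)

ω_5^2 = cos(-4π/5) + i·sin(-4π/5) = -0.8090-0.5878i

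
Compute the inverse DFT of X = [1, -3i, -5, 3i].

x[n] = (1/4) Σ(k=0 to 3) X[k] · e^(2πikn/4)

Computing each x[n]:
x[0] = -1
x[1] = 3
x[2] = -1
x[3] = 0

x = [-1, 3, -1, 0]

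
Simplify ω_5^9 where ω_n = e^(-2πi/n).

Since ω_5^5 = 1, powers reduce modulo 5.
9 mod 5 = 4
So ω_5^9 = ω_5^4 = e^(-2πi·4/5)

ω_5^9 = ω_5^4 = 0.3090+0.9511i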